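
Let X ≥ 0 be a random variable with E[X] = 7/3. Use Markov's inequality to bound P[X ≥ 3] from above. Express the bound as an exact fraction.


μ = E[X] = 7/3, a = 3.
Markov: P[X ≥ 3] ≤ μ/a = (7/3)/3 = 7/9.
Numerically: ≈ 0.778.
(Since a = 3 > μ = 2.333, the bound 7/9 is < 1 and informative.)

P[X ≥ 3] ≤ 7/9 ≈ 0.778.


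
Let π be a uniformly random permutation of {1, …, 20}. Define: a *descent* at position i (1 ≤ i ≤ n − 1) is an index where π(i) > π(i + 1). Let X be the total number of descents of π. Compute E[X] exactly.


Write X = Σ X_I over i = 1, …, 19, with X_I the indicator of one descent.
There are 19 indicators.
For each fixed i, the pair (π(i), π(i+1)) is a uniformly random ordered pair of distinct values from {1, …, 20}; by symmetry P[π(i) > π(i+1)] = 1/2.
By linearity: E[X] = 19 · (1/2) = (20 − 1) · (1/2) = 19/2 ≈ 9.500000.

E[X] = 19/2 = 9.500000.


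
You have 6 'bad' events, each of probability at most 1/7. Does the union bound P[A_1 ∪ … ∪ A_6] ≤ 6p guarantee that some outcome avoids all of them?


Union bound: P[∪_{i=1}^{6} A_i] ≤ Σ_i P[A_i] ≤ 6·p = 6·(1/7) = 6/7.
Numerically: 6/7 ≈ 0.857.
Is 6/7 < 1? YES.
Since P[∪ A_i] ≤ 6/7 < 1, the complement has P[∩ A_i^c] ≥ 1 − 6/7 = 1/7 > 0, so some outcome avoids every A_i.

6·p = 6/7 ≈ 0.857; existence CERTIFIED by the union bound.


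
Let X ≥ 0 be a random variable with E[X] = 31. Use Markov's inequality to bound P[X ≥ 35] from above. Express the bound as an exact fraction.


μ = E[X] = 31, a = 35.
Markov: P[X ≥ 35] ≤ μ/a = (31)/35 = 31/35.
Numerically: ≈ 0.886.
(Since a = 35 > μ = 31.000, the bound 31/35 is < 1 and informative.)

P[X ≥ 35] ≤ 31/35 ≈ 0.886.


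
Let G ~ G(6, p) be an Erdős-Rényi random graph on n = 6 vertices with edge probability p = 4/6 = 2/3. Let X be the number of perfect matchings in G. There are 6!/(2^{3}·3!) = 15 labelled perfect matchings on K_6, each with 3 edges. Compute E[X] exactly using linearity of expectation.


K_6 has 6!/(2^{3}·3!) = 15 labelled perfect matchings.
For each such perfect matching H, let X_H = 1 if all 3 edges of H are present in G. Then P[X_H = 1] = p^{3} = (2/3)^{3} = 8/27.
By linearity of expectation: E[X] = Σ_H E[X_H] = 15 · p^{3} = 15 · 8/27 = 40/9.
Numerically: E[X] ≈ 4.444.

E[X] = 15 · (2/3)^{3} = 40/9 ≈ 4.444.


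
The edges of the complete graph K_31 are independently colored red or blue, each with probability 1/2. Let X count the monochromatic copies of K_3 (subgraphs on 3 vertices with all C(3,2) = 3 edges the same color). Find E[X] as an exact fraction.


Let X = Σ_S X_S over the C(31, 3) = 4495 subsets S of size 3, where X_S = 1 if the K_3 on S is monochromatic.
For a fixed S, the K_3 on S has C(3, 2) = 3 edges. P[all 3 edges red] = (1/2)^3, and likewise for blue, so P[monochromatic] = 2·(1/2)^3 = 2^{1 − 3} = 1/4.
By linearity: E[X] = C(31, 3) · 2^{1 − 3} = 4495 · 1/4 = 4495/4.
Numerically: E[X] ≈ 1123.7500.

E[X] = C(31,3)·2^(1−C(3,2)) = 4495/4 ≈ 1123.7500.


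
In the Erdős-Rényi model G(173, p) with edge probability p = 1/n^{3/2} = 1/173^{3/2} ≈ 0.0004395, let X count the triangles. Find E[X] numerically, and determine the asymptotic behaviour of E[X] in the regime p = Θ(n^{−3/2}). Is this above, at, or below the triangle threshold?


Number of potential triangles: C(173, 3) = 848046.
Each occurs with probability p³ ≈ (0.0004395)³ ≈ 8.487749e-11.
By linearity: E[X] = C(173, 3)·p³ ≈ 848046 · 8.487749e-11 ≈ 0.0001.
Since α = 3/2 > 1, p = c/n^{3/2} = o(1/n) is below the triangle threshold p ~ 1/n. Asymptotically E[X] ~ (c³/6)·n^{3(1−α)} = (1³/6)·n^{-1.5} → 0, so by Markov's inequality G has no triangles w.h.p.

E[X] ≈ 0.0001; in regime p = Θ(1/n^{3/2}) E[X] tends to 0 (below the triangle threshold p ~ 1/n).


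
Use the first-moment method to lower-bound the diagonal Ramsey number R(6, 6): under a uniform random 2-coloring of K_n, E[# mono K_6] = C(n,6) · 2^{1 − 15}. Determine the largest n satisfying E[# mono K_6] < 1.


We need C(n, 6) · 2^{1 − 15} < 1, i.e. C(n, 6) < 2^{15 − 1} = 16384.
Check values of n near the boundary:
  n = 16: C(16, 6) = 8008; 8008 < 16384? YES
  n = 17: C(17, 6) = 12376; 12376 < 16384? YES
  n = 18: C(18, 6) = 18564; 18564 < 16384? NO
The largest n with C(n, 6) < 16384 is n = 17 (where E[X] = 1547/2048 ≈ 0.75537). Hence R(6, 6) > 17, i.e. R(6, 6) ≥ 18.

Largest n = 17; hence R(6, 6) > 17.


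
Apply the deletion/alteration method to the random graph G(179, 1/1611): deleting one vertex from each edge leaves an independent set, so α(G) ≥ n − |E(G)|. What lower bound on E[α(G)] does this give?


E[|E(G)|] = C(179, 2)·p = 15931 · (1/1611) = 89/9.
E[α(G)] ≥ n − E[|E(G)|] = 179 − 89/9 = 1522/9.
Numerically: ≈ 169.111.
(This is only a lower bound; the true E[α(G)] may be larger.)

E[α(G)] ≥ 1522/9 ≈ 169.111.


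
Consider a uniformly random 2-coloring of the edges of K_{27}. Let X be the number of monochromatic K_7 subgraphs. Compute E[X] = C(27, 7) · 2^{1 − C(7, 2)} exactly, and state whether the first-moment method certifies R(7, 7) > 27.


E[X] = C(27, 7) · 2^{1 − 21} = 888030 · 2^{−20} = 888030/1048576.
As a reduced fraction: E[X] = 444015/524288 ≈ 0.8468914.
Is E[X] < 1? YES.
Since E[X] < 1, there exists a 2-coloring of K_{27} with no monochromatic K_7; hence R(7, 7) > 27.

E[X] = 444015/524288 ≈ 0.8468914; E[X] < 1, so R(7, 7) > 27.


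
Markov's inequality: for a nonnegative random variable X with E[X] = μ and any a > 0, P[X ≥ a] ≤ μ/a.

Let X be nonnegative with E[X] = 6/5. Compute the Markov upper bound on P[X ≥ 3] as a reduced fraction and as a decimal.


μ = E[X] = 6/5, a = 3.
Markov: P[X ≥ 3] ≤ μ/a = (6/5)/3 = 2/5.
Numerically: ≈ 0.40000.
(Since a = 3 > μ = 1.20000, the bound 2/5 is < 1 and informative.)

P[X ≥ 3] ≤ 2/5 ≈ 0.40000.


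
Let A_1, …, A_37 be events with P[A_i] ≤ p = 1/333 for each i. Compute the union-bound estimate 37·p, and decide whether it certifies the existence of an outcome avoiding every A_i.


Union bound: P[∪_{i=1}^{37} A_i] ≤ Σ_i P[A_i] ≤ 37·p = 37·(1/333) = 1/9.
Numerically: 1/9 ≈ 0.1111111.
Is 1/9 < 1? YES.
Since P[∪ A_i] ≤ 1/9 < 1, the complement has P[∩ A_i^c] ≥ 1 − 1/9 = 8/9 > 0, so some outcome avoids every A_i.

37·p = 1/9 ≈ 0.1111111; existence CERTIFIED by the union bound.


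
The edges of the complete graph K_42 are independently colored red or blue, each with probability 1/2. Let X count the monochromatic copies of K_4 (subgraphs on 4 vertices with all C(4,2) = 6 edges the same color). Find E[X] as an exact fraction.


Let X = Σ_S X_S over the C(42, 4) = 111930 subsets S of size 4, where X_S = 1 if the K_4 on S is monochromatic.
For a fixed S, the K_4 on S has C(4, 2) = 6 edges. P[all 6 edges red] = (1/2)^6, and likewise for blue, so P[monochromatic] = 2·(1/2)^6 = 2^{1 − 6} = 1/32.
By linearity of expectation: E[X] = C(42, 4) · 2^{1 − 6} = 111930 · 1/32 = 55965/16.
Numerically: E[X] ≈ 3497.812500.

E[X] = C(42,4)·2^(1−C(4,2)) = 55965/16 ≈ 3497.812500.


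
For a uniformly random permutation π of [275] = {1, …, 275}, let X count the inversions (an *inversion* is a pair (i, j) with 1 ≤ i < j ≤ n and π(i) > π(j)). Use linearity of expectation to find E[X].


Write X = Σ X_I over the C(275, 2) = 37675 pairs i < j, with X_I the indicator of one inversion.
There are 37675 indicators.
For each fixed pair i < j, the values π(i) and π(j) are two distinct elements of {1, …, 275} in uniformly random order; by symmetry P[π(i) > π(j)] = 1/2.
By linearity: E[X] = 37675 · (1/2) = C(275, 2) · (1/2) = 37675/2 = 37675/2 ≈ 18837.5000.

E[X] = 37675/2 = 18837.5000.


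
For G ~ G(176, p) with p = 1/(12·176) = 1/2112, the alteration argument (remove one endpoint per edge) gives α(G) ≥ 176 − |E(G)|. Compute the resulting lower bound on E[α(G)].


E[|E(G)|] = C(176, 2)·p = 15400 · (1/2112) = 175/24.
E[α(G)] ≥ n − E[|E(G)|] = 176 − 175/24 = 4049/24.
Numerically: ≈ 168.708333.
(This is only a lower bound; the true E[α(G)] may be larger.)

E[α(G)] ≥ 4049/24 ≈ 168.708333.


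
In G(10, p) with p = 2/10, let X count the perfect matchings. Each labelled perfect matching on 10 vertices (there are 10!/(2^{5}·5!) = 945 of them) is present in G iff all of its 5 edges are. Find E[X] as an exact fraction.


K_10 has 10!/(2^{5}·5!) = 945 labelled perfect matchings.
For each such perfect matching H, let X_H = 1 if all 5 edges of H are present in G. Then P[X_H = 1] = p^{5} = (1/5)^{5} = 1/3125.
By linearity: E[X] = Σ_H E[X_H] = 945 · p^{5} = 945 · 1/3125 = 189/625.
Numerically: E[X] ≈ 0.3024.

E[X] = 945 · (1/5)^{5} = 189/625 ≈ 0.3024.


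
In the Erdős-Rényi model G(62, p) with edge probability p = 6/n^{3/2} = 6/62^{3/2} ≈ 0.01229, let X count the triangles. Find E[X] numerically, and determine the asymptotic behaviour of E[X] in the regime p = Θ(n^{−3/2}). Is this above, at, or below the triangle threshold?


Number of potential triangles: C(62, 3) = 37820.
Each occurs with probability p³ ≈ (0.01229)³ ≈ 1.8564837e-06.
By linearity: E[X] = C(62, 3)·p³ ≈ 37820 · 1.8564837e-06 ≈ 0.07021.
Since α = 3/2 > 1, p = c/n^{3/2} = o(1/n) is below the triangle threshold p ~ 1/n. Asymptotically E[X] ~ (c³/6)·n^{3(1−α)} = (6³/6)·n^{-1.5} → 0, so by Markov's inequality G has no triangles w.h.p.

E[X] ≈ 0.07021; in regime p = Θ(1/n^{3/2}) E[X] tends to 0 (below the triangle threshold p ~ 1/n).


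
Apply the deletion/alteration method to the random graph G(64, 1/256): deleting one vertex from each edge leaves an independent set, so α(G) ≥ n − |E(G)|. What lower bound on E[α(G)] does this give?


E[|E(G)|] = C(64, 2)·p = 2016 · (1/256) = 63/8.
E[α(G)] ≥ n − E[|E(G)|] = 64 − 63/8 = 449/8.
Numerically: ≈ 56.12500.
(This is only a lower bound; the true E[α(G)] may be larger.)

E[α(G)] ≥ 449/8 ≈ 56.12500.


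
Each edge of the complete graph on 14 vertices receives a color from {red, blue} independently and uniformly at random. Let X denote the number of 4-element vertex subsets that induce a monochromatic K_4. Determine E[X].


Let X = Σ_S X_S over the C(14, 4) = 1001 subsets S of size 4, where X_S = 1 if the K_4 on S is monochromatic.
For a fixed S, the K_4 on S has C(4, 2) = 6 edges. P[all 6 edges red] = (1/2)^6, and likewise for blue, so P[monochromatic] = 2·(1/2)^6 = 2^{1 − 6} = 1/32.
By linearity of expectation: E[X] = C(14, 4) · 2^{1 − 6} = 1001 · 1/32 = 1001/32.
Numerically: E[X] ≈ 31.2812.

E[X] = C(14,4)·2^(1−C(4,2)) = 1001/32 ≈ 31.2812.


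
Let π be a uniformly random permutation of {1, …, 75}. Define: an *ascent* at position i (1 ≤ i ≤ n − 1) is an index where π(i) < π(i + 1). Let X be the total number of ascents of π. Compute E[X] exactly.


Write X = Σ X_I over i = 1, …, 74, with X_I the indicator of one ascent.
There are 74 indicators.
For each fixed i, the pair (π(i), π(i+1)) is a uniformly random ordered pair of distinct values from {1, …, 75}; by symmetry P[π(i) < π(i+1)] = 1/2.
By linearity: E[X] = 74 · (1/2) = (75 − 1) · (1/2) = 37 ≈ 37.00000.

E[X] = 37 = 37.00000.


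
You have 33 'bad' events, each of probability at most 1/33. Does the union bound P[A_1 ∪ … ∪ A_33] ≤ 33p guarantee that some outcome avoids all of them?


Union bound: P[∪_{i=1}^{33} A_i] ≤ Σ_i P[A_i] ≤ 33·p = 33·(1/33) = 1.
Numerically: 1 ≈ 1.000000.
Is 1 < 1? NO.
Since the bound 1 is ≥ 1, the union bound is uninformative here; it does NOT by itself certify existence.

33·p = 1 ≈ 1.000000; existence NOT certified by the union bound.


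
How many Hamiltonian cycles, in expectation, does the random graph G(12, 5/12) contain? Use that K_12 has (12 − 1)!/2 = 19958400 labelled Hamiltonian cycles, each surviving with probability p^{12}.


K_12 has (12 − 1)!/2 = 19958400 labelled Hamiltonian cycles.
For each such Hamiltonian cycle H, let X_H = 1 if all 12 edges of H are present in G. Then P[X_H = 1] = p^{12} = (5/12)^{12} = 244140625/8916100448256.
Summing the indicators: E[X] = Σ_H E[X_H] = 19958400 · p^{12} = 19958400 · 244140625/8916100448256 = 469970703125/859963392.
Numerically: E[X] ≈ 546.5.

E[X] = 19958400 · (5/12)^{12} = 469970703125/859963392 ≈ 546.5.


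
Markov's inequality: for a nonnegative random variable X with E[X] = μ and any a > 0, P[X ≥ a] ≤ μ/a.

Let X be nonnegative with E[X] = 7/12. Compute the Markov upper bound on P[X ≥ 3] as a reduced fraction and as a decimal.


μ = E[X] = 7/12, a = 3.
Markov: P[X ≥ 3] ≤ μ/a = (7/12)/3 = 7/36.
Numerically: ≈ 0.1944.
(Since a = 3 > μ = 0.5833, the bound 7/36 is < 1 and informative.)

P[X ≥ 3] ≤ 7/36 ≈ 0.1944.


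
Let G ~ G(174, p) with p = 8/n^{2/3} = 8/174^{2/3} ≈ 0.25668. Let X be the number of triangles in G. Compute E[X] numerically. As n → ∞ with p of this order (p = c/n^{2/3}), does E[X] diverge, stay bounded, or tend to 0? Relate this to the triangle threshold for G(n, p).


Number of potential triangles: C(174, 3) = 862924.
Each occurs with probability p³ ≈ (0.25668)³ ≈ 1.6911085e-02.
By linearity: E[X] = C(174, 3)·p³ ≈ 862924 · 1.6911085e-02 ≈ 14592.98084.
Since α = 2/3 < 1, p = c/n^{2/3} ≫ 1/n is above the triangle threshold p ~ 1/n. Asymptotically E[X] ~ (c³/6)·n^{3(1−α)} = (8³/6)·n^{1} → ∞; triangles are abundant w.h.p.

E[X] ≈ 14592.98084; in regime p = Θ(1/n^{2/3}) E[X] diverges (above the triangle threshold p ~ 1/n).


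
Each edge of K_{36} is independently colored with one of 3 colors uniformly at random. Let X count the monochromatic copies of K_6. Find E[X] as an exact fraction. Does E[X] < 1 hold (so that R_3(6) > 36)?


E[X] = C(36, 6) · 3^{1 − 15} = 1947792 · 3^{−14} = 1947792/4782969.
As a reduced fraction: E[X] = 649264/1594323 ≈ 0.4072.
Is E[X] < 1? YES.
Since E[X] < 1, there exists a 3-coloring of K_{36} with no monochromatic K_6; hence R_3(6) > 36.

E[X] = 649264/1594323 ≈ 0.4072; E[X] < 1, so R_3(6) > 36.


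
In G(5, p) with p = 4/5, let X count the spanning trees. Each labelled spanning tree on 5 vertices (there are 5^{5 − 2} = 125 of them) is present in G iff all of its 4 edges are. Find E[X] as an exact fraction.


K_5 has 5^{5 − 2} = 125 labelled spanning trees.
For each such spanning tree H, let X_H = 1 if all 4 edges of H are present in G. Then P[X_H = 1] = p^{4} = (4/5)^{4} = 256/625.
By linearity: E[X] = Σ_H E[X_H] = 125 · p^{4} = 125 · 256/625 = 256/5.
Numerically: E[X] ≈ 51.2.

E[X] = 125 · (4/5)^{4} = 256/5 ≈ 51.2.


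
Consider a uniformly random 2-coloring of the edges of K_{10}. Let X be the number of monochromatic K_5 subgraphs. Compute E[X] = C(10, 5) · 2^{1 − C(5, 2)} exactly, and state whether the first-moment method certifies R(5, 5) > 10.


E[X] = C(10, 5) · 2^{1 − 10} = 252 · 2^{−9} = 252/512.
As a reduced fraction: E[X] = 63/128 ≈ 0.492.
Is E[X] < 1? YES.
Since E[X] < 1, there exists a 2-coloring of K_{10} with no monochromatic K_5; hence R(5, 5) > 10.

E[X] = 63/128 ≈ 0.492; E[X] < 1, so R(5, 5) > 10.


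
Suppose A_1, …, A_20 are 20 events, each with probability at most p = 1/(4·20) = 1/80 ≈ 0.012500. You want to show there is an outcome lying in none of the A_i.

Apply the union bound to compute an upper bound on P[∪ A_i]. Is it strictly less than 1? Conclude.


Union bound: P[∪_{i=1}^{20} A_i] ≤ Σ_i P[A_i] ≤ 20·p = 20·(1/80) = 1/4.
Numerically: 1/4 ≈ 0.250000.
Is 1/4 < 1? YES.
Since P[∪ A_i] ≤ 1/4 < 1, the complement has P[∩ A_i^c] ≥ 1 − 1/4 = 3/4 > 0, so some outcome avoids every A_i.

20·p = 1/4 ≈ 0.250000; existence CERTIFIED by the union bound.


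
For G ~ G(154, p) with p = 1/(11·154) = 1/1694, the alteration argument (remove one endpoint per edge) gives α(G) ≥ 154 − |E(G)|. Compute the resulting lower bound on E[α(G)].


E[|E(G)|] = C(154, 2)·p = 11781 · (1/1694) = 153/22.
E[α(G)] ≥ n − E[|E(G)|] = 154 − 153/22 = 3235/22.
Numerically: ≈ 147.04545.
(This is only a lower bound; the true E[α(G)] may be larger.)

E[α(G)] ≥ 3235/22 ≈ 147.04545.


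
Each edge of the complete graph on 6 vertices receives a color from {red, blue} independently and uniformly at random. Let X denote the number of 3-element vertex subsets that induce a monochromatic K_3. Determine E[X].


Let X = Σ_S X_S over the C(6, 3) = 20 subsets S of size 3, where X_S = 1 if the K_3 on S is monochromatic.
For a fixed S, the K_3 on S has C(3, 2) = 3 edges. P[all 3 edges red] = (1/2)^3, and likewise for blue, so P[monochromatic] = 2·(1/2)^3 = 2^{1 − 3} = 1/4.
By linearity: E[X] = C(6, 3) · 2^{1 − 3} = 20 · 1/4 = 5.
Numerically: E[X] ≈ 5.000.

E[X] = C(6,3)·2^(1−C(3,2)) = 5 ≈ 5.000.


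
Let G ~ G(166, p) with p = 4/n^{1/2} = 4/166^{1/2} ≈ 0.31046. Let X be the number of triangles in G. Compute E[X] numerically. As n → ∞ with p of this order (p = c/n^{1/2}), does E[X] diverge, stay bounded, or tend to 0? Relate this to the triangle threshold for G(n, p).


Number of potential triangles: C(166, 3) = 748660.
Each occurs with probability p³ ≈ (0.31046)³ ≈ 2.99238757e-02.
By linearity: E[X] = C(166, 3)·p³ ≈ 748660 · 2.99238757e-02 ≈ 22402.808774.
Since α = 1/2 < 1, p = c/n^{1/2} ≫ 1/n is above the triangle threshold p ~ 1/n. Asymptotically E[X] ~ (c³/6)·n^{3(1−α)} = (4³/6)·n^{1.5} → ∞; triangles are abundant w.h.p.

E[X] ≈ 22402.808774; in regime p = Θ(1/n^{1/2}) E[X] diverges (above the triangle threshold p ~ 1/n).


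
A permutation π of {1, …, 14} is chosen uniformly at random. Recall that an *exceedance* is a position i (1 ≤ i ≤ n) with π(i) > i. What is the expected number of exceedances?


Write X = Σ_{i=1}^{14} X_i, where X_i = 1_{π(i) > i}.
For each fixed i, π(i) is uniform over {1, …, 14} (marginal of a uniform permutation), so P[π(i) > i] = (n − i)/n. Summing: Σ_{i=1}^{14} (n − i)/n = (0 + 1 + … + 13)/14 = 14(14 − 1)/(2·14) = (14 − 1)/2.
Hence E[X] = Σ_{i=1}^{14} (14 − i)/14 = 13/2 ≈ 6.5000.

E[X] = 13/2 = 6.5000.


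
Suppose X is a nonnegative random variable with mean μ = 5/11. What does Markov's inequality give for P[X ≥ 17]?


μ = E[X] = 5/11, a = 17.
Markov: P[X ≥ 17] ≤ μ/a = (5/11)/17 = 5/187.
Numerically: ≈ 0.026738.
(Since a = 17 > μ = 0.454545, the bound 5/187 is < 1 and informative.)

P[X ≥ 17] ≤ 5/187 ≈ 0.026738.


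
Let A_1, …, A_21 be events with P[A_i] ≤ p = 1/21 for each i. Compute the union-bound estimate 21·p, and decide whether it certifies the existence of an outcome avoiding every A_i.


Union bound: P[∪_{i=1}^{21} A_i] ≤ Σ_i P[A_i] ≤ 21·p = 21·(1/21) = 1.
Numerically: 1 ≈ 1.000000.
Is 1 < 1? NO.
Since the bound 1 is ≥ 1, the union bound is uninformative here; it does NOT by itself certify existence.

21·p = 1 ≈ 1.000000; existence NOT certified by the union bound.


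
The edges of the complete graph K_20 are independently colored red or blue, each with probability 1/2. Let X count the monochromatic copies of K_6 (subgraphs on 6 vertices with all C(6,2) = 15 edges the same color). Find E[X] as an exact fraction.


Let X = Σ_S X_S over the C(20, 6) = 38760 subsets S of size 6, where X_S = 1 if the K_6 on S is monochromatic.
For a fixed S, the K_6 on S has C(6, 2) = 15 edges. P[all 15 edges red] = (1/2)^15, and likewise for blue, so P[monochromatic] = 2·(1/2)^15 = 2^{1 − 15} = 1/16384.
By linearity: E[X] = C(20, 6) · 2^{1 − 15} = 38760 · 1/16384 = 4845/2048.
Numerically: E[X] ≈ 2.36572.

E[X] = C(20,6)·2^(1−C(6,2)) = 4845/2048 ≈ 2.36572.


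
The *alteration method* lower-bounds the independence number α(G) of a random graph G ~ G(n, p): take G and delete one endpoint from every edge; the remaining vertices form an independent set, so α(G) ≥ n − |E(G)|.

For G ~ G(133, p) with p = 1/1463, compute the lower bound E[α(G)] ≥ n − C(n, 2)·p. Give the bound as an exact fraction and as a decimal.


E[|E(G)|] = C(133, 2)·p = 8778 · (1/1463) = 6.
E[α(G)] ≥ n − E[|E(G)|] = 133 − 6 = 127.
Numerically: ≈ 127.000.
(This is only a lower bound; the true E[α(G)] may be larger.)

E[α(G)] ≥ 127 ≈ 127.000.


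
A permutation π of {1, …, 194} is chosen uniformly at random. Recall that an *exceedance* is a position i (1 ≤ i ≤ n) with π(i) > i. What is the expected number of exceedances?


Write X = Σ_{i=1}^{194} X_i, where X_i = 1_{π(i) > i}.
For each fixed i, π(i) is uniform over {1, …, 194} (marginal of a uniform permutation), so P[π(i) > i] = (n − i)/n. Summing: Σ_{i=1}^{194} (n − i)/n = (0 + 1 + … + 193)/194 = 194(194 − 1)/(2·194) = (194 − 1)/2.
Hence E[X] = Σ_{i=1}^{194} (194 − i)/194 = 193/2 ≈ 96.5000.

E[X] = 193/2 = 96.5000.


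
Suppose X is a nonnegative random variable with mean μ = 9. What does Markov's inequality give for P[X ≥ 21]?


μ = E[X] = 9, a = 21.
Markov: P[X ≥ 21] ≤ μ/a = (9)/21 = 3/7.
Numerically: ≈ 0.429.
(Since a = 21 > μ = 9.000, the bound 3/7 is < 1 and informative.)

P[X ≥ 21] ≤ 3/7 ≈ 0.429.


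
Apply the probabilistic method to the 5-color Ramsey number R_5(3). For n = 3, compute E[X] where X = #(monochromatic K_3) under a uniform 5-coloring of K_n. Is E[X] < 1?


E[X] = C(3, 3) · 5^{1 − 3} = 1 · 5^{−2} = 1/25.
As a reduced fraction: E[X] = 1/25 ≈ 0.040000.
Is E[X] < 1? YES.
Since E[X] < 1, there exists a 5-coloring of K_{3} with no monochromatic K_3; hence R_5(3) > 3.

E[X] = 1/25 ≈ 0.040000; E[X] < 1, so R_5(3) > 3.


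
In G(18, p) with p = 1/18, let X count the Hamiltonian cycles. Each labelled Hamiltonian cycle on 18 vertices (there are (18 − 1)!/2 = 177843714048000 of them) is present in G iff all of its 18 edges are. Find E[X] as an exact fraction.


K_18 has (18 − 1)!/2 = 177843714048000 labelled Hamiltonian cycles.
For each such Hamiltonian cycle H, let X_H = 1 if all 18 edges of H are present in G. Then P[X_H = 1] = p^{18} = (1/18)^{18} = 1/39346408075296537575424.
By linearity of expectation: E[X] = Σ_H E[X_H] = 177843714048000 · p^{18} = 177843714048000 · 1/39346408075296537575424 = 14889875/3294258113514384.
Numerically: E[X] ≈ 4.5199e-09.

E[X] = 177843714048000 · (1/18)^{18} = 14889875/3294258113514384 ≈ 4.5199e-09.


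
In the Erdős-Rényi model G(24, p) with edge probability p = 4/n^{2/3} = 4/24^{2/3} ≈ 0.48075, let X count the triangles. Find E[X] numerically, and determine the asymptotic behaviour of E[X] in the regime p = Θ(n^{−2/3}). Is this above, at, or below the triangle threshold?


Number of potential triangles: C(24, 3) = 2024.
Each occurs with probability p³ ≈ (0.48075)³ ≈ 1.11111111e-01.
By linearity: E[X] = C(24, 3)·p³ ≈ 2024 · 1.11111111e-01 ≈ 224.888889.
Since α = 2/3 < 1, p = c/n^{2/3} ≫ 1/n is above the triangle threshold p ~ 1/n. Asymptotically E[X] ~ (c³/6)·n^{3(1−α)} = (4³/6)·n^{1} → ∞; triangles are abundant w.h.p.

E[X] ≈ 224.888889; in regime p = Θ(1/n^{2/3}) E[X] diverges (above the triangle threshold p ~ 1/n).


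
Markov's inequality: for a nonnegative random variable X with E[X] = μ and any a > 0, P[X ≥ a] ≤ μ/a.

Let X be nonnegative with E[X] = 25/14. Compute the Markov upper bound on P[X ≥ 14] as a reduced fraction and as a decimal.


μ = E[X] = 25/14, a = 14.
Markov: P[X ≥ 14] ≤ μ/a = (25/14)/14 = 25/196.
Numerically: ≈ 0.127551.
(Since a = 14 > μ = 1.785714, the bound 25/196 is < 1 and informative.)

P[X ≥ 14] ≤ 25/196 ≈ 0.127551.


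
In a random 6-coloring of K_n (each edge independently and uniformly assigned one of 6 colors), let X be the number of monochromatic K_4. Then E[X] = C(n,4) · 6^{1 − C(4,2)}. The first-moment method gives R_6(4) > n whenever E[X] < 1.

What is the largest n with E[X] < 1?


We need C(n, 4) · 6^{1 − 6} < 1, i.e. C(n, 4) < 6^{6 − 1} = 7776.
Check values of n near the boundary:
  n = 16: C(16, 4) = 1820; 1820 < 7776? YES
  n = 17: C(17, 4) = 2380; 2380 < 7776? YES
  n = 18: C(18, 4) = 3060; 3060 < 7776? YES
  n = 19: C(19, 4) = 3876; 3876 < 7776? YES
  n = 20: C(20, 4) = 4845; 4845 < 7776? YES
  n = 21: C(21, 4) = 5985; 5985 < 7776? YES
  n = 22: C(22, 4) = 7315; 7315 < 7776? YES
  n = 23: C(23, 4) = 8855; 8855 < 7776? NO
  n = 24: C(24, 4) = 10626; 10626 < 7776? NO
  n = 25: C(25, 4) = 12650; 12650 < 7776? NO
The largest n with C(n, 4) < 7776 is n = 22 (where E[X] = 7315/7776 ≈ 0.94072). Hence R_6(4) > 22, i.e. R_6(4) ≥ 23.

Largest n = 22; hence R_6(4) > 22.


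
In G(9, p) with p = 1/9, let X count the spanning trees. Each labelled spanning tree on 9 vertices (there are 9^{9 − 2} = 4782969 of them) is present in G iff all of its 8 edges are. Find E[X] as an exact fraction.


K_9 has 9^{9 − 2} = 4782969 labelled spanning trees.
For each such spanning tree H, let X_H = 1 if all 8 edges of H are present in G. Then P[X_H = 1] = p^{8} = (1/9)^{8} = 1/43046721.
By linearity: E[X] = Σ_H E[X_H] = 4782969 · p^{8} = 4782969 · 1/43046721 = 1/9.
Numerically: E[X] ≈ 0.1111.

E[X] = 4782969 · (1/9)^{8} = 1/9 ≈ 0.1111.


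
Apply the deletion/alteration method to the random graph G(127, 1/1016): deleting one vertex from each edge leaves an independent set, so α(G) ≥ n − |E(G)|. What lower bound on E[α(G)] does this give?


E[|E(G)|] = C(127, 2)·p = 8001 · (1/1016) = 63/8.
E[α(G)] ≥ n − E[|E(G)|] = 127 − 63/8 = 953/8.
Numerically: ≈ 119.125.
(This is only a lower bound; the true E[α(G)] may be larger.)

E[α(G)] ≥ 953/8 ≈ 119.125.


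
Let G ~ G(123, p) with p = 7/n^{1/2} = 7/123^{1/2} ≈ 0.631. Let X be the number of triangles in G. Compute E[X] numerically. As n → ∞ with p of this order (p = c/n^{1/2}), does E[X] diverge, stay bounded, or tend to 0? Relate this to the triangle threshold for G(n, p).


Number of potential triangles: C(123, 3) = 302621.
Each occurs with probability p³ ≈ (0.631)³ ≈ 2.51441e-01.
By linearity: E[X] = C(123, 3)·p³ ≈ 302621 · 2.51441e-01 ≈ 76091.390.
Since α = 1/2 < 1, p = c/n^{1/2} ≫ 1/n is above the triangle threshold p ~ 1/n. Asymptotically E[X] ~ (c³/6)·n^{3(1−α)} = (7³/6)·n^{1.5} → ∞; triangles are abundant w.h.p.

E[X] ≈ 76091.390; in regime p = Θ(1/n^{1/2}) E[X] diverges (above the triangle threshold p ~ 1/n).


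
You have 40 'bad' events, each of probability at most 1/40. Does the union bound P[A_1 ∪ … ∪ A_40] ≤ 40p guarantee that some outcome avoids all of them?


Union bound: P[∪_{i=1}^{40} A_i] ≤ Σ_i P[A_i] ≤ 40·p = 40·(1/40) = 1.
Numerically: 1 ≈ 1.0000.
Is 1 < 1? NO.
Since the bound 1 is ≥ 1, the union bound is uninformative here; it does NOT by itself certify existence.

40·p = 1 ≈ 1.0000; existence NOT certified by the union bound.


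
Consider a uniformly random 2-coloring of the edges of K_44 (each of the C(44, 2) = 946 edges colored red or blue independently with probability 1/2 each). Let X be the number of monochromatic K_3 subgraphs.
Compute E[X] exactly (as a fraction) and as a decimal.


Let X = Σ_S X_S over the C(44, 3) = 13244 subsets S of size 3, where X_S = 1 if the K_3 on S is monochromatic.
For a fixed S, the K_3 on S has C(3, 2) = 3 edges. P[all 3 edges red] = (1/2)^3, and likewise for blue, so P[monochromatic] = 2·(1/2)^3 = 2^{1 − 3} = 1/4.
By linearity: E[X] = C(44, 3) · 2^{1 − 3} = 13244 · 1/4 = 3311.
Numerically: E[X] ≈ 3311.000000.

E[X] = C(44,3)·2^(1−C(3,2)) = 3311 ≈ 3311.000000.


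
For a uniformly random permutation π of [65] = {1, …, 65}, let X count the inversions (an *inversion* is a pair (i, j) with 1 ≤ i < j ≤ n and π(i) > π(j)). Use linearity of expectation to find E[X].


Write X = Σ X_I over the C(65, 2) = 2080 pairs i < j, with X_I the indicator of one inversion.
There are 2080 indicators.
For each fixed pair i < j, the values π(i) and π(j) are two distinct elements of {1, …, 65} in uniformly random order; by symmetry P[π(i) > π(j)] = 1/2.
By linearity: E[X] = 2080 · (1/2) = C(65, 2) · (1/2) = 2080/2 = 1040 ≈ 1040.00000.

E[X] = 1040 = 1040.00000.


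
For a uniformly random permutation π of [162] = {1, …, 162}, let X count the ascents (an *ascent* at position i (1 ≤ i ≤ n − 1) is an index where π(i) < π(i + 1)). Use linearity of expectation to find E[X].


Write X = Σ X_I over i = 1, …, 161, with X_I the indicator of one ascent.
There are 161 indicators.
For each fixed i, the pair (π(i), π(i+1)) is a uniformly random ordered pair of distinct values from {1, …, 162}; by symmetry P[π(i) < π(i+1)] = 1/2.
By linearity: E[X] = 161 · (1/2) = (162 − 1) · (1/2) = 161/2 ≈ 80.500000.

E[X] = 161/2 = 80.500000.


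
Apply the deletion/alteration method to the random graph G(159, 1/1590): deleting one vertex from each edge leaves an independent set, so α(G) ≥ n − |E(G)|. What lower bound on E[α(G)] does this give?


E[|E(G)|] = C(159, 2)·p = 12561 · (1/1590) = 79/10.
E[α(G)] ≥ n − E[|E(G)|] = 159 − 79/10 = 1511/10.
Numerically: ≈ 151.100000.
(This is only a lower bound; the true E[α(G)] may be larger.)

E[α(G)] ≥ 1511/10 ≈ 151.100000.


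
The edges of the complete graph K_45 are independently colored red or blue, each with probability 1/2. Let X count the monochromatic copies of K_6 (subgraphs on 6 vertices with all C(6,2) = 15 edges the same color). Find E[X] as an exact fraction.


Let X = Σ_S X_S over the C(45, 6) = 8145060 subsets S of size 6, where X_S = 1 if the K_6 on S is monochromatic.
For a fixed S, the K_6 on S has C(6, 2) = 15 edges. P[all 15 edges red] = (1/2)^15, and likewise for blue, so P[monochromatic] = 2·(1/2)^15 = 2^{1 − 15} = 1/16384.
By linearity: E[X] = C(45, 6) · 2^{1 − 15} = 8145060 · 1/16384 = 2036265/4096.
Numerically: E[X] ≈ 497.135.

E[X] = C(45,6)·2^(1−C(6,2)) = 2036265/4096 ≈ 497.135.


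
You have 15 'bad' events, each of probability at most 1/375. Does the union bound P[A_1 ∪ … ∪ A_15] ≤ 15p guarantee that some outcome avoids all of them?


Union bound: P[∪_{i=1}^{15} A_i] ≤ Σ_i P[A_i] ≤ 15·p = 15·(1/375) = 1/25.
Numerically: 1/25 ≈ 0.040.
Is 1/25 < 1? YES.
Since P[∪ A_i] ≤ 1/25 < 1, the complement has P[∩ A_i^c] ≥ 1 − 1/25 = 24/25 > 0, so some outcome avoids every A_i.

15·p = 1/25 ≈ 0.040; existence CERTIFIED by the union bound.


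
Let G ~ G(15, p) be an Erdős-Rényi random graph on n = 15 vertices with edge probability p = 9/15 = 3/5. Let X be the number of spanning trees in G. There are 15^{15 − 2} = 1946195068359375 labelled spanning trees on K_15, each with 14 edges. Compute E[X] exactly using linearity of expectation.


K_15 has 15^{15 − 2} = 1946195068359375 labelled spanning trees.
For each such spanning tree H, let X_H = 1 if all 14 edges of H are present in G. Then P[X_H = 1] = p^{14} = (3/5)^{14} = 4782969/6103515625.
By linearity of expectation: E[X] = Σ_H E[X_H] = 1946195068359375 · p^{14} = 1946195068359375 · 4782969/6103515625 = 7625597484987/5.
Numerically: E[X] ≈ 1.52512e+12.

E[X] = 1946195068359375 · (3/5)^{14} = 7625597484987/5 ≈ 1.52512e+12.


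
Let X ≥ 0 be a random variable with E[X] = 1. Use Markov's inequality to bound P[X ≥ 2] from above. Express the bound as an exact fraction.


μ = E[X] = 1, a = 2.
Markov: P[X ≥ 2] ≤ μ/a = (1)/2 = 1/2.
Numerically: ≈ 0.500.
(Since a = 2 > μ = 1.000, the bound 1/2 is < 1 and informative.)

P[X ≥ 2] ≤ 1/2 ≈ 0.500.


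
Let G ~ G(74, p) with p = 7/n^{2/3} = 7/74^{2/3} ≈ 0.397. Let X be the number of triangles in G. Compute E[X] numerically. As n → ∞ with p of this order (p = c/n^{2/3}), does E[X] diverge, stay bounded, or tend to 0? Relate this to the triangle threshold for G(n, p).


Number of potential triangles: C(74, 3) = 64824.
Each occurs with probability p³ ≈ (0.397)³ ≈ 6.26370e-02.
By linearity: E[X] = C(74, 3)·p³ ≈ 64824 · 6.26370e-02 ≈ 4060.378.
Since α = 2/3 < 1, p = c/n^{2/3} ≫ 1/n is above the triangle threshold p ~ 1/n. Asymptotically E[X] ~ (c³/6)·n^{3(1−α)} = (7³/6)·n^{1} → ∞; triangles are abundant w.h.p.

E[X] ≈ 4060.378; in regime p = Θ(1/n^{2/3}) E[X] diverges (above the triangle threshold p ~ 1/n).


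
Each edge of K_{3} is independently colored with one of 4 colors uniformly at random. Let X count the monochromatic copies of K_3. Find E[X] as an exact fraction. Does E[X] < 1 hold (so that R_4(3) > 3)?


E[X] = C(3, 3) · 4^{1 − 3} = 1 · 4^{−2} = 1/16.
As a reduced fraction: E[X] = 1/16 ≈ 0.0625.
Is E[X] < 1? YES.
Since E[X] < 1, there exists a 4-coloring of K_{3} with no monochromatic K_3; hence R_4(3) > 3.

E[X] = 1/16 ≈ 0.0625; E[X] < 1, so R_4(3) > 3.


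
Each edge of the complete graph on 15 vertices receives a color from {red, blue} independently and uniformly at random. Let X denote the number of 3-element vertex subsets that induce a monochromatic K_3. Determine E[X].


Let X = Σ_S X_S over the C(15, 3) = 455 subsets S of size 3, where X_S = 1 if the K_3 on S is monochromatic.
For a fixed S, the K_3 on S has C(3, 2) = 3 edges. P[all 3 edges red] = (1/2)^3, and likewise for blue, so P[monochromatic] = 2·(1/2)^3 = 2^{1 − 3} = 1/4.
Summing: E[X] = C(15, 3) · 2^{1 − 3} = 455 · 1/4 = 455/4.
Numerically: E[X] ≈ 113.75000.

E[X] = C(15,3)·2^(1−C(3,2)) = 455/4 ≈ 113.75000.


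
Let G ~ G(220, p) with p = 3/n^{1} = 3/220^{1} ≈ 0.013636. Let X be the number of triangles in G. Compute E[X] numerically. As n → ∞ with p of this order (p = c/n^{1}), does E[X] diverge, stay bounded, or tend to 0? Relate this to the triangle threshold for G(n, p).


Number of potential triangles: C(220, 3) = 1750540.
Each occurs with probability p³ ≈ (0.013636)³ ≈ 2.5356875e-06.
By linearity: E[X] = C(220, 3)·p³ ≈ 1750540 · 2.5356875e-06 ≈ 4.43882.
Here α = 1, so p = 3/n is exactly at the triangle threshold p ~ 1/n. Asymptotically E[X] → c³/6 = 3³/6 = 9/2 ≈ 4.50000, a bounded constant. In this regime the triangle count is asymptotically Poisson(c³/6).

E[X] ≈ 4.43882; in regime p = Θ(1/n^{1}) E[X] stays bounded (at the triangle threshold p ~ 1/n).


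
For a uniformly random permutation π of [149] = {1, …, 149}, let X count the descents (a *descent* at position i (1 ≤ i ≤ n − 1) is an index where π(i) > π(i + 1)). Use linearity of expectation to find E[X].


Write X = Σ X_I over i = 1, …, 148, with X_I the indicator of one descent.
There are 148 indicators.
For each fixed i, the pair (π(i), π(i+1)) is a uniformly random ordered pair of distinct values from {1, …, 149}; by symmetry P[π(i) > π(i+1)] = 1/2.
By linearity: E[X] = 148 · (1/2) = (149 − 1) · (1/2) = 74 ≈ 74.00000.

E[X] = 74 = 74.00000.


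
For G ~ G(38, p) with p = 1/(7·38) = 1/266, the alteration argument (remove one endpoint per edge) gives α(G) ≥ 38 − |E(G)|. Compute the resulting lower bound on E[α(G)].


E[|E(G)|] = C(38, 2)·p = 703 · (1/266) = 37/14.
E[α(G)] ≥ n − E[|E(G)|] = 38 − 37/14 = 495/14.
Numerically: ≈ 35.357143.
(This is only a lower bound; the true E[α(G)] may be larger.)

E[α(G)] ≥ 495/14 ≈ 35.357143.


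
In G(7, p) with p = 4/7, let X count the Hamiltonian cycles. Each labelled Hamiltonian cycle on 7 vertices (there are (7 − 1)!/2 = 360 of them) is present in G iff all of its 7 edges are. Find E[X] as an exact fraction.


K_7 has (7 − 1)!/2 = 360 labelled Hamiltonian cycles.
For each such Hamiltonian cycle H, let X_H = 1 if all 7 edges of H are present in G. Then P[X_H = 1] = p^{7} = (4/7)^{7} = 16384/823543.
Summing the indicators: E[X] = Σ_H E[X_H] = 360 · p^{7} = 360 · 16384/823543 = 5898240/823543.
Numerically: E[X] ≈ 7.162.

E[X] = 360 · (4/7)^{7} = 5898240/823543 ≈ 7.162.


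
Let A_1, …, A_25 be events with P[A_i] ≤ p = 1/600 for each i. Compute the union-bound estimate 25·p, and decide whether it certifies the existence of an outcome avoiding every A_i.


Union bound: P[∪_{i=1}^{25} A_i] ≤ Σ_i P[A_i] ≤ 25·p = 25·(1/600) = 1/24.
Numerically: 1/24 ≈ 0.0416667.
Is 1/24 < 1? YES.
Since P[∪ A_i] ≤ 1/24 < 1, the complement has P[∩ A_i^c] ≥ 1 − 1/24 = 23/24 > 0, so some outcome avoids every A_i.

25·p = 1/24 ≈ 0.0416667; existence CERTIFIED by the union bound.


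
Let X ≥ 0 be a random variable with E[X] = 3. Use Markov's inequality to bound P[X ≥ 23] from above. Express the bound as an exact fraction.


μ = E[X] = 3, a = 23.
Markov: P[X ≥ 23] ≤ μ/a = (3)/23 = 3/23.
Numerically: ≈ 0.130435.
(Since a = 23 > μ = 3.000000, the bound 3/23 is < 1 and informative.)

P[X ≥ 23] ≤ 3/23 ≈ 0.130435.


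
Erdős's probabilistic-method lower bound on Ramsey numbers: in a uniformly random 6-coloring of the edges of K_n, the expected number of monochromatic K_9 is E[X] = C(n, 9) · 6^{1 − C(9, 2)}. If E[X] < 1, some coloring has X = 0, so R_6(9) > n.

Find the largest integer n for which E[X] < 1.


We need C(n, 9) · 6^{1 − 36} < 1, i.e. C(n, 9) < 6^{36 − 1} = 1719070799748422591028658176.
Check values of n near the boundary:
  n = 4402: C(4402, 9) = 1696419745356657449393393700; 1696419745356657449393393700 < 1719070799748422591028658176? YES
  n = 4403: C(4403, 9) = 1699894433046281918452233150; 1699894433046281918452233150 < 1719070799748422591028658176? YES
  n = 4404: C(4404, 9) = 1703375445537161676647015880; 1703375445537161676647015880 < 1719070799748422591028658176? YES
  n = 4405: C(4405, 9) = 1706862792900636302463627150; 1706862792900636302463627150 < 1719070799748422591028658176? YES
  n = 4406: C(4406, 9) = 1710356485221788389505285700; 1710356485221788389505285700 < 1719070799748422591028658176? YES
  n = 4407: C(4407, 9) = 1713856532599459170657070050; 1713856532599459170657070050 < 1719070799748422591028658176? YES
  n = 4408: C(4408, 9) = 1717362945146264156457459600; 1717362945146264156457459600 < 1719070799748422591028658176? YES
  n = 4409: C(4409, 9) = 1720875732988608787686577131; 1720875732988608787686577131 < 1719070799748422591028658176? NO
  n = 4410: C(4410, 9) = 1724394906266704102180823710; 1724394906266704102180823710 < 1719070799748422591028658176? NO
The largest n with C(n, 9) < 1719070799748422591028658176 is n = 4408 (where E[X] = 35778394690547169926197075/35813974994758803979763712 ≈ 0.99901). Hence R_6(9) > 4408, i.e. R_6(9) ≥ 4409.

Largest n = 4408; hence R_6(9) > 4408.


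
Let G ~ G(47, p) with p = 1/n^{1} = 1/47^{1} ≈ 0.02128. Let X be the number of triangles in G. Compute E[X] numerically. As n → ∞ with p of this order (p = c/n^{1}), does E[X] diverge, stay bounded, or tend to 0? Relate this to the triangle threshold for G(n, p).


Number of potential triangles: C(47, 3) = 16215.
Each occurs with probability p³ ≈ (0.02128)³ ≈ 9.631777e-06.
By linearity: E[X] = C(47, 3)·p³ ≈ 16215 · 9.631777e-06 ≈ 0.1562.
Here α = 1, so p = 1/n is exactly at the triangle threshold p ~ 1/n. Asymptotically E[X] → c³/6 = 1³/6 = 1/6 ≈ 0.1667, a bounded constant. In this regime the triangle count is asymptotically Poisson(c³/6).

E[X] ≈ 0.1562; in regime p = Θ(1/n^{1}) E[X] stays bounded (at the triangle threshold p ~ 1/n).


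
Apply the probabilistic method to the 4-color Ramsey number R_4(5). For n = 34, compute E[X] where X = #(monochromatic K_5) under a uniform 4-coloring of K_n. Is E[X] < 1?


E[X] = C(34, 5) · 4^{1 − 10} = 278256 · 4^{−9} = 278256/262144.
As a reduced fraction: E[X] = 17391/16384 ≈ 1.0615.
Is E[X] < 1? NO.
Since E[X] ≥ 1, the first-moment bound is inconclusive at n = 34; it does NOT by itself certify R_4(5) > 34.

E[X] = 17391/16384 ≈ 1.0615; E[X] ≥ 1; first-moment method inconclusive here.


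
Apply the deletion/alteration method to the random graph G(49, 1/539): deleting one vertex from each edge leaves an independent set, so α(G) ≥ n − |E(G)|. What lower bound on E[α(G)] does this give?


E[|E(G)|] = C(49, 2)·p = 1176 · (1/539) = 24/11.
E[α(G)] ≥ n − E[|E(G)|] = 49 − 24/11 = 515/11.
Numerically: ≈ 46.81818.
(This is only a lower bound; the true E[α(G)] may be larger.)

E[α(G)] ≥ 515/11 ≈ 46.81818.
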